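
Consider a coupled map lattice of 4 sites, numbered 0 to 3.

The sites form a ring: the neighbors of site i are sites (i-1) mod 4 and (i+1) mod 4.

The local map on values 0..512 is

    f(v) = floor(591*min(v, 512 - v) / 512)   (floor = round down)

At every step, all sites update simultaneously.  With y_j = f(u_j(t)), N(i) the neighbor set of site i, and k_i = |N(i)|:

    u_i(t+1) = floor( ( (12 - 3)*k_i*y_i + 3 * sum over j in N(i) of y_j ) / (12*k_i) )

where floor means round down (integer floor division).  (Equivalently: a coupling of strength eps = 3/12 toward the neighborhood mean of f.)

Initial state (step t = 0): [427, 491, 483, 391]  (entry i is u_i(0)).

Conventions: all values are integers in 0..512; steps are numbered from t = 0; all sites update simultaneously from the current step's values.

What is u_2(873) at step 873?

Answer: u_2(873) = 294
Key observation: The state at step 15, [294, 289, 289, 293], reappears at step 19: the system is in a cycle of period 4 from step 15 on.  Therefore the state at step 873 equals the state at step 15 + ((873 - 15) mod 4) = 17, which is [289, 294, 294, 290].

Derivation:
t=0: [427, 491, 483, 391]
t=1: [93, 34, 45, 120]
t=2: [102, 49, 60, 123]
t=3: [112, 65, 76, 129]
t=4: [124, 83, 93, 138]
t=5: [139, 102, 112, 150]
t=6: [156, 123, 133, 165]
t=7: [176, 147, 156, 184]
t=8: [199, 174, 182, 206]
t=9: [226, 204, 212, 232]
t=10: [257, 239, 245, 263]
t=11: [290, 278, 281, 287]
t=12: [258, 267, 265, 259]
t=13: [291, 283, 285, 291]
t=14: [256, 262, 261, 255]
t=15: [294, 289, 289, 293]
t=16: [251, 256, 256, 252]
t=17: [289, 294, 294, 290]
t=18: [256, 251, 251, 255]
t=19: [294, 289, 289, 293]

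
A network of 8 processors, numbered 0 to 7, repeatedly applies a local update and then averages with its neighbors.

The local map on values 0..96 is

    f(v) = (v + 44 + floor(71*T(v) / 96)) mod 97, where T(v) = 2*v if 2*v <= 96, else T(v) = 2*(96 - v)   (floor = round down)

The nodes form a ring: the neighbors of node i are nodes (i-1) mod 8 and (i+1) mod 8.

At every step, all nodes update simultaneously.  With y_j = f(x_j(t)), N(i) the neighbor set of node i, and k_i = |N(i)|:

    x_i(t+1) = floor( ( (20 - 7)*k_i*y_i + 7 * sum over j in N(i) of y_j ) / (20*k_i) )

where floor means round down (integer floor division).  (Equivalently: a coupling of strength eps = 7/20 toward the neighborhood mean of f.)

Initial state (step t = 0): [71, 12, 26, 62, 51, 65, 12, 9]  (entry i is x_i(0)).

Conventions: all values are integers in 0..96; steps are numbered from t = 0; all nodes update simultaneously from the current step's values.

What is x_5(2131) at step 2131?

Answer: x_5(2131) = 60
Key observation: The state at step 7, [60, 60, 60, 60, 60, 60, 60, 60], reappears at step 8: the system is in a cycle of period 1 from step 7 on.  Therefore the state at step 2131 equals the state at step 7 + ((2131 - 7) mod 1) = 7, which is [60, 60, 60, 60, 60, 60, 60, 60].

Derivation:
t=0: [71, 12, 26, 62, 51, 65, 12, 9]
t=1: [59, 58, 30, 51, 61, 61, 68, 65]
t=2: [59, 53, 35, 55, 59, 58, 56, 57]
t=3: [60, 57, 43, 56, 60, 61, 61, 61]
t=4: [60, 59, 55, 60, 60, 59, 59, 59]
t=5: [60, 60, 61, 60, 60, 60, 60, 60]
t=6: [60, 59, 59, 59, 60, 60, 60, 60]
t=7: [60, 60, 60, 60, 60, 60, 60, 60]
t=8: [60, 60, 60, 60, 60, 60, 60, 60]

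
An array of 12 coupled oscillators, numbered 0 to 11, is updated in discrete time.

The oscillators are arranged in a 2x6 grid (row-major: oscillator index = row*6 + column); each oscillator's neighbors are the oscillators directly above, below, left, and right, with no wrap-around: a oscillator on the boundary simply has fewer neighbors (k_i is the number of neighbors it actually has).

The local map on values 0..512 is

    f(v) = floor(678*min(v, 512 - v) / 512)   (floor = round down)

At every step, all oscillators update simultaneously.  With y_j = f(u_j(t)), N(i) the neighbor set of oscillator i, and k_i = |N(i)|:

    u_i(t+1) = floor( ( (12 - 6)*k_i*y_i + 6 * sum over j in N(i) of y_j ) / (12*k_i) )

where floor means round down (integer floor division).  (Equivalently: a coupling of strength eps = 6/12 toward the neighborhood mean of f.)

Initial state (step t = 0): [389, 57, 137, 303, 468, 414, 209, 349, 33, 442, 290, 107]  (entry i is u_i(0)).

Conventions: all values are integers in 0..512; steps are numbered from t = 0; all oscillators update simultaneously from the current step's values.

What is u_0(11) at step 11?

Simulating step by step:
t=0: [389, 57, 137, 303, 468, 414, 209, 349, 33, 442, 290, 107]
t=1: [168, 130, 156, 193, 145, 114, 232, 173, 102, 148, 195, 176]
t=2: [230, 195, 196, 226, 206, 181, 266, 216, 172, 205, 232, 218]
t=3: [297, 270, 260, 283, 276, 259, 310, 278, 249, 274, 292, 280]
t=4: [288, 314, 325, 311, 310, 322, 281, 307, 324, 311, 301, 310]
t=5: [289, 266, 252, 263, 266, 259, 294, 271, 254, 265, 272, 266]
t=6: [300, 320, 331, 328, 326, 330, 297, 317, 331, 327, 321, 325]
t=7: [274, 256, 242, 243, 245, 243, 276, 258, 243, 244, 248, 246]
t=8: [320, 331, 323, 321, 323, 322, 318, 330, 323, 323, 326, 324]
t=9: [250, 243, 248, 251, 249, 250, 251, 244, 248, 249, 247, 248]
t=10: [328, 324, 327, 330, 329, 329, 329, 325, 327, 329, 327, 328]
t=11: [244, 246, 244, 241, 242, 242, 243, 245, 244, 242, 243, 243]

Answer: u_0(11) = 244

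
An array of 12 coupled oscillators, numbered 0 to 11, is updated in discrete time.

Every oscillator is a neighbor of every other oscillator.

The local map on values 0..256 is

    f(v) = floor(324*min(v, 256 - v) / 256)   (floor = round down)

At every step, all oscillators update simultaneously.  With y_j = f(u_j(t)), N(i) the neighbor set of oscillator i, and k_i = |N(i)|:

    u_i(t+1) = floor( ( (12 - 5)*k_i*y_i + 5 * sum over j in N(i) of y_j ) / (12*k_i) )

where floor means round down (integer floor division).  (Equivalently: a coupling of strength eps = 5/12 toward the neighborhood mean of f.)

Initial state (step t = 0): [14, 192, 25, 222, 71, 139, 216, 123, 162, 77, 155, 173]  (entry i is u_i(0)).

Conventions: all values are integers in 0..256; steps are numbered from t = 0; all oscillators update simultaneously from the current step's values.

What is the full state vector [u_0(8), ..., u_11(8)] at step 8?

Answer: [154, 154, 155, 155, 154, 153, 156, 153, 153, 154, 153, 154]

Derivation:
t=0: [14, 192, 25, 222, 71, 139, 216, 123, 162, 77, 155, 173]
t=1: [49, 84, 57, 63, 88, 120, 67, 124, 104, 93, 109, 97]
t=2: [84, 108, 89, 93, 110, 132, 96, 135, 121, 114, 125, 116]
t=3: [119, 136, 123, 125, 137, 147, 128, 145, 145, 140, 148, 141]
t=4: [148, 149, 151, 153, 148, 141, 155, 143, 143, 146, 141, 146]
t=5: [136, 136, 134, 133, 136, 141, 131, 140, 140, 138, 141, 138]
t=6: [150, 150, 152, 152, 150, 147, 154, 147, 147, 149, 147, 149]
t=7: [134, 134, 132, 132, 134, 135, 131, 135, 135, 134, 135, 134]
t=8: [154, 154, 155, 155, 154, 153, 156, 153, 153, 154, 153, 154]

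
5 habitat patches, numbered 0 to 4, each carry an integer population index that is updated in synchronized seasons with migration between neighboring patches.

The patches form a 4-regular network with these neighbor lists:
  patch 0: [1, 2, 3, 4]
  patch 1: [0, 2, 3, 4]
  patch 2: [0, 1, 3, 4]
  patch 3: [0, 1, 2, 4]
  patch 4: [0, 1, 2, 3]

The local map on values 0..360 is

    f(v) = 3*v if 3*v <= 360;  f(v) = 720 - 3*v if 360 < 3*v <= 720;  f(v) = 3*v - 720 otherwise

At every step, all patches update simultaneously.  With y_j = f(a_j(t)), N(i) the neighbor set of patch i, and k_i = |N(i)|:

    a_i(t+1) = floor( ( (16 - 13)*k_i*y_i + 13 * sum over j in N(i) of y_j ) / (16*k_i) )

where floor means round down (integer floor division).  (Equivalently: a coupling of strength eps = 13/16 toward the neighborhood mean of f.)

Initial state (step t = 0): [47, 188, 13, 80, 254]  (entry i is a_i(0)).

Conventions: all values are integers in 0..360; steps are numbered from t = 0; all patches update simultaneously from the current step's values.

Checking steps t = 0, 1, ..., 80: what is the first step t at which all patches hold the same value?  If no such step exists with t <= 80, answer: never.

Answer: 3
Key observation: Synchronization is absorbing here: once all patches are equal they stay equal, and step 3 is the first all-equal step.

Derivation:
t=0: [47, 188, 13, 80, 254]  (not all equal)
t=1: [123, 123, 124, 121, 124]  (not all equal)
t=2: [351, 351, 351, 350, 351]  (not all equal)
t=3: [332, 332, 332, 332, 332]  (all equal)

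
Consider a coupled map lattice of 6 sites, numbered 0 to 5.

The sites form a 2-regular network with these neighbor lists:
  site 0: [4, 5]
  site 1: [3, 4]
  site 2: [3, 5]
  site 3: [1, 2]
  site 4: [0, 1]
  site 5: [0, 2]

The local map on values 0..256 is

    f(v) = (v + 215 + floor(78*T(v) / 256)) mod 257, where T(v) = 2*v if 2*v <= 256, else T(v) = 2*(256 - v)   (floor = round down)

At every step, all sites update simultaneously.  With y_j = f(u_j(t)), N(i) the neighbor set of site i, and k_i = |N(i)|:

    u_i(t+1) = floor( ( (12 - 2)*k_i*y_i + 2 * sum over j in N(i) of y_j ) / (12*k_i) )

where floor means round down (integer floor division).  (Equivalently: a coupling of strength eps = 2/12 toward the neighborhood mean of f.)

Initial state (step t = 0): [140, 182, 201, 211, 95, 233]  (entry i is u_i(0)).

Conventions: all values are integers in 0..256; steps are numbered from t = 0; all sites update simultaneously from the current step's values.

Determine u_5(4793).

Answer: u_5(4793) = 186
Key observation: The state at step 6, [186, 186, 186, 186, 186, 186], reappears at step 7: the system is in a cycle of period 1 from step 6 on.  Therefore the state at step 4793 equals the state at step 6 + ((4793 - 6) mod 1) = 6, which is [186, 186, 186, 186, 186, 186].

Derivation:
t=0: [140, 182, 201, 211, 95, 233]
t=1: [166, 179, 193, 194, 121, 200]
t=2: [177, 180, 189, 188, 156, 190]
t=3: [182, 183, 187, 186, 175, 187]
t=4: [184, 184, 186, 186, 182, 186]
t=5: [185, 185, 186, 185, 185, 185]
t=6: [186, 186, 186, 186, 186, 186]
t=7: [186, 186, 186, 186, 186, 186]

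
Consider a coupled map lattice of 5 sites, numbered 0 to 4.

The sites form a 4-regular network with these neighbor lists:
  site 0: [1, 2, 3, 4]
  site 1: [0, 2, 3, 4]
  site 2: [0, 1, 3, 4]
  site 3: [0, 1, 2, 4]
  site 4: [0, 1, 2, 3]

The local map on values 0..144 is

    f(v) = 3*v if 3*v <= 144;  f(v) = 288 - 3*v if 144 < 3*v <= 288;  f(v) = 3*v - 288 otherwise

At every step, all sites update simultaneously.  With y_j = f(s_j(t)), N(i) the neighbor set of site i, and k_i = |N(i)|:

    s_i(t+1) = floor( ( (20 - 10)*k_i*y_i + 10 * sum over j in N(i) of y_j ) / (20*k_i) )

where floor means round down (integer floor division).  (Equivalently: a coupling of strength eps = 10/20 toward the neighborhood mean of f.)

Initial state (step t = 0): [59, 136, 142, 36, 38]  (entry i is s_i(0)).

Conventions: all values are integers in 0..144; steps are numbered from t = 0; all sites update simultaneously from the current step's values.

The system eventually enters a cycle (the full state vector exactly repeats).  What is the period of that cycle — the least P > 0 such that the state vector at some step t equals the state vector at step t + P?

Simulating step by step:
t=0: [59, 136, 142, 36, 38]
t=1: [115, 118, 125, 114, 116]
t=2: [61, 65, 73, 60, 63]
t=3: [98, 94, 85, 99, 96]
t=4: [9, 9, 19, 10, 6]
t=5: [30, 30, 41, 31, 26]
t=6: [93, 93, 105, 94, 88]
t=7: [12, 12, 19, 11, 18]
t=8: [40, 40, 48, 39, 47]
t=9: [125, 125, 134, 124, 133]
t=10: [93, 93, 103, 91, 102]
t=11: [12, 12, 16, 14, 15]
t=12: [39, 39, 43, 41, 42]
t=13: [120, 120, 124, 122, 123]
t=14: [75, 75, 79, 77, 78]
t=15: [59, 59, 55, 57, 56]
t=16: [114, 114, 118, 116, 117]
t=17: [57, 57, 61, 59, 60]
t=18: [113, 113, 109, 111, 110]
t=19: [47, 47, 43, 45, 44]
t=20: [137, 137, 133, 135, 134]
t=21: [119, 119, 115, 117, 116]
t=22: [65, 65, 61, 63, 62]
t=23: [96, 96, 100, 98, 99]
t=24: [3, 3, 7, 5, 6]
t=25: [12, 12, 16, 14, 15]

Answer: 14
Key observation: The state at step 11, [12, 12, 16, 14, 15], reappears at step 25 — and no state repeats earlier — so the cycle the system enters has period 14.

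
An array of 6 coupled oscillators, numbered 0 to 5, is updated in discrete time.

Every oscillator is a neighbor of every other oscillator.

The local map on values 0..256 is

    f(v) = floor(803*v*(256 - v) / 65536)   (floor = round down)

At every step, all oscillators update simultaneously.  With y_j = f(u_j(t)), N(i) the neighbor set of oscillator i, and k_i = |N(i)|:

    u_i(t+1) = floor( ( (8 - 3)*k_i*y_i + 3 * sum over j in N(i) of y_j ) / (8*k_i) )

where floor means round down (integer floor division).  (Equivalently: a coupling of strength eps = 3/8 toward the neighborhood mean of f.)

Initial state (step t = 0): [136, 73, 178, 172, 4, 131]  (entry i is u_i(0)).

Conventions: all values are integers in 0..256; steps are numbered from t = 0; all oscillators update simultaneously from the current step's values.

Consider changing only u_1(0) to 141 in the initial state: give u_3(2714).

Simulating step by step:
t=0: [136, 141, 178, 172, 4, 131]
t=1: [181, 180, 165, 169, 78, 181]
t=2: [168, 169, 178, 176, 170, 168]
t=3: [179, 178, 173, 174, 178, 179]
t=4: [169, 170, 173, 172, 170, 169]
t=5: [179, 178, 176, 177, 178, 179]
t=6: [168, 169, 171, 170, 169, 168]
t=7: [180, 179, 178, 179, 179, 180]
t=8: [167, 168, 169, 168, 168, 167]
t=9: [181, 181, 180, 181, 181, 181]
t=10: [166, 166, 166, 166, 166, 166]
t=11: [183, 183, 183, 183, 183, 183]
t=12: [163, 163, 163, 163, 163, 163]
t=13: [185, 185, 185, 185, 185, 185]
t=14: [160, 160, 160, 160, 160, 160]
t=15: [188, 188, 188, 188, 188, 188]
t=16: [156, 156, 156, 156, 156, 156]
t=17: [191, 191, 191, 191, 191, 191]
t=18: [152, 152, 152, 152, 152, 152]
t=19: [193, 193, 193, 193, 193, 193]
t=20: [148, 148, 148, 148, 148, 148]
t=21: [195, 195, 195, 195, 195, 195]
t=22: [145, 145, 145, 145, 145, 145]
t=23: [197, 197, 197, 197, 197, 197]
t=24: [142, 142, 142, 142, 142, 142]
t=25: [198, 198, 198, 198, 198, 198]
t=26: [140, 140, 140, 140, 140, 140]
t=27: [198, 198, 198, 198, 198, 198]

Answer: u_3(2714) = 140
Key observation: The state at step 25, [198, 198, 198, 198, 198, 198], reappears at step 27: the system is in a cycle of period 2 from step 25 on.  Therefore the state at step 2714 equals the state at step 25 + ((2714 - 25) mod 2) = 26, which is [140, 140, 140, 140, 140, 140].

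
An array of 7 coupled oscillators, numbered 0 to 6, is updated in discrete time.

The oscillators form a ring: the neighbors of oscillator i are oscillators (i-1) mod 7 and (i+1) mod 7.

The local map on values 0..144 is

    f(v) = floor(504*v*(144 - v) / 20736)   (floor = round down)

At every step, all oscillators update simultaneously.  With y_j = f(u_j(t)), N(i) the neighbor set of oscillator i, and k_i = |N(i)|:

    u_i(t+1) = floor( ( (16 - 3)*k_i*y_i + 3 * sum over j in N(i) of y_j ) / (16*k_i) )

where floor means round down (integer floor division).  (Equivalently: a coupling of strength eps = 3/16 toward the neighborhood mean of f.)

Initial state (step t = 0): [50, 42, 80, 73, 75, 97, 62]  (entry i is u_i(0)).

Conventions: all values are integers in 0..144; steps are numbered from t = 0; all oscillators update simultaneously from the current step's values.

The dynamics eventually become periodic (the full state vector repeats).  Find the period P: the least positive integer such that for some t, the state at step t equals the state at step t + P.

Answer: 4
Key observation: The state at step 7, [122, 122, 122, 122, 123, 123, 123], reappears at step 11 — and no state repeats earlier — so the cycle the system enters has period 4.

Derivation:
t=0: [50, 42, 80, 73, 75, 97, 62]
t=1: [113, 106, 122, 124, 123, 112, 120]
t=2: [84, 92, 67, 60, 64, 83, 73]
t=3: [121, 117, 123, 122, 123, 123, 124]
t=4: [67, 73, 63, 64, 62, 61, 60]
t=5: [124, 124, 124, 123, 123, 122, 122]
t=6: [60, 60, 60, 61, 62, 64, 64]
t=7: [122, 122, 122, 122, 123, 123, 123]
t=8: [64, 65, 65, 64, 62, 62, 62]
t=9: [123, 124, 124, 123, 123, 123, 123]
t=10: [61, 60, 60, 61, 62, 62, 62]
t=11: [122, 122, 122, 122, 123, 123, 123]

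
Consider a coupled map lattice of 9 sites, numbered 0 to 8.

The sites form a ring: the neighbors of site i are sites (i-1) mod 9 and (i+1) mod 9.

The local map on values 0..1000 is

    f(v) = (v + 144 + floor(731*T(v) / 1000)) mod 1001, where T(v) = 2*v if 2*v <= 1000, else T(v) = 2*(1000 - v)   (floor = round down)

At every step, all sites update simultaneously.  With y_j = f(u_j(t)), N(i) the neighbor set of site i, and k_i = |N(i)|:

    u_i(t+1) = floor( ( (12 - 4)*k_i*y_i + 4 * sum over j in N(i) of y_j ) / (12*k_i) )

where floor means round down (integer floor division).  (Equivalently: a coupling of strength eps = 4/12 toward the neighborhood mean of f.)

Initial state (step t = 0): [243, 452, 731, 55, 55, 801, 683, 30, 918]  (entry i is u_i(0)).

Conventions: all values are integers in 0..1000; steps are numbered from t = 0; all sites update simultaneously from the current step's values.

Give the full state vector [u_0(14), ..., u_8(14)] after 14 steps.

Answer: [702, 744, 791, 818, 816, 788, 747, 708, 689]

Derivation:
t=0: [243, 452, 731, 55, 55, 801, 683, 30, 918]
t=1: [567, 338, 267, 277, 271, 250, 267, 222, 279]
t=2: [529, 841, 834, 818, 804, 774, 775, 731, 725]
t=3: [321, 240, 219, 226, 234, 244, 249, 264, 284]
t=4: [885, 758, 694, 700, 720, 742, 760, 795, 849]
t=5: [208, 249, 278, 280, 271, 262, 251, 235, 213]
t=6: [674, 752, 817, 828, 811, 788, 759, 719, 675]
t=7: [287, 258, 231, 224, 230, 240, 254, 272, 289]
t=8: [839, 779, 720, 700, 711, 735, 770, 812, 847]
t=9: [221, 244, 269, 278, 275, 264, 248, 229, 216]
t=10: [695, 745, 799, 823, 817, 791, 752, 709, 682]
t=11: [280, 259, 237, 226, 228, 240, 257, 275, 286]
t=12: [826, 780, 731, 705, 709, 736, 776, 818, 841]
t=13: [225, 244, 265, 276, 275, 263, 245, 228, 219]
t=14: [702, 744, 791, 818, 816, 788, 747, 708, 689]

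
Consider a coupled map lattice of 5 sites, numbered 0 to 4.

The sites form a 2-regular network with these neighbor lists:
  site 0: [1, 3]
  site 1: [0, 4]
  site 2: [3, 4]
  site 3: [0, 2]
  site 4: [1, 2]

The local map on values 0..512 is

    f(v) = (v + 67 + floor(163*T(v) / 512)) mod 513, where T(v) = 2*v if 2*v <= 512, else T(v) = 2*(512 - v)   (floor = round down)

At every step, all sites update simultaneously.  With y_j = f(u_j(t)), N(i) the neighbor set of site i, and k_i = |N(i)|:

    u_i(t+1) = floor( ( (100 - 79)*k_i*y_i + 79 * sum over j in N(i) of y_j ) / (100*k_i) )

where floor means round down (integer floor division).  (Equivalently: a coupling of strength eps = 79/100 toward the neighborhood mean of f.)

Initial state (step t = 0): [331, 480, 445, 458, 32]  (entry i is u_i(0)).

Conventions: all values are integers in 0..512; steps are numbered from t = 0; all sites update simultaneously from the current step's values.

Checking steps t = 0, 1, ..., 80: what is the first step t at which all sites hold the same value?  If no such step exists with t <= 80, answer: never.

Answer: 9
Key observation: Synchronization is absorbing here: once all sites are equal they stay equal, and step 9 is the first all-equal step.

Derivation:
t=0: [331, 480, 445, 458, 32]  (not all equal)
t=1: [39, 58, 73, 25, 62]  (not all equal)
t=2: [133, 151, 147, 147, 172]  (not all equal)
t=3: [304, 315, 323, 297, 318]  (not all equal)
t=4: [503, 505, 505, 505, 508]  (not all equal)
t=5: [62, 63, 63, 62, 63]  (not all equal)
t=6: [168, 169, 169, 168, 170]  (not all equal)
t=7: [341, 343, 343, 341, 343]  (not all equal)
t=8: [3, 3, 3, 3, 4]  (not all equal)
t=9: [71, 71, 71, 71, 71]  (all equal)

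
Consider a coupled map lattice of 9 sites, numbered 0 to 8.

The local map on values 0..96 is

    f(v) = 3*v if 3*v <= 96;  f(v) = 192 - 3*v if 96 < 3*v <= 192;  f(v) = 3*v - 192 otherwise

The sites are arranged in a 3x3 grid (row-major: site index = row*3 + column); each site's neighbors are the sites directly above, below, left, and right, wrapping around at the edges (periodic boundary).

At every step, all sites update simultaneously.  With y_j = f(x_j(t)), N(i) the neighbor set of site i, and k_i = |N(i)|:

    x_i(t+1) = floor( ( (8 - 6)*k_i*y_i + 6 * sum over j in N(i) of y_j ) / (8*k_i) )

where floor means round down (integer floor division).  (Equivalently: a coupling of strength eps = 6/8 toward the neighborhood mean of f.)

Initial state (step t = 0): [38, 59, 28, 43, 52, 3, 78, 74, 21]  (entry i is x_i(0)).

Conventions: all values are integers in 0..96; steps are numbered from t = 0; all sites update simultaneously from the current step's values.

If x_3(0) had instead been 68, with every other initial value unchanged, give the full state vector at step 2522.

Answer: [73, 73, 73, 71, 71, 71, 73, 73, 73]
Key observation: The state at step 39, [25, 25, 25, 23, 23, 23, 25, 25, 25], reappears at step 41: the system is in a cycle of period 2 from step 39 on.  Therefore the state at step 2522 equals the state at step 39 + ((2522 - 39) mod 2) = 40, which is [73, 73, 73, 71, 71, 71, 73, 73, 73].

Derivation:
t=0: [38, 59, 28, 68, 52, 3, 78, 74, 21]
t=1: [48, 46, 51, 33, 21, 38, 44, 36, 46]
t=2: [58, 57, 53, 69, 73, 66, 67, 64, 62]
t=3: [19, 19, 17, 15, 14, 16, 9, 11, 10]
t=4: [48, 48, 48, 43, 44, 43, 37, 37, 37]
t=5: [57, 56, 57, 63, 62, 63, 71, 70, 71]
t=6: [18, 18, 18, 10, 10, 10, 17, 18, 17]
t=7: [48, 49, 48, 38, 39, 38, 48, 48, 48]
t=8: [53, 52, 53, 66, 65, 66, 53, 52, 53]
t=9: [28, 28, 28, 15, 16, 15, 28, 28, 28]
t=10: [76, 77, 76, 60, 60, 60, 76, 77, 76]
t=11: [32, 32, 32, 21, 22, 21, 32, 32, 32]
t=12: [89, 90, 89, 75, 76, 75, 89, 90, 89]
t=13: [67, 69, 67, 49, 50, 49, 67, 69, 67]
t=14: [16, 17, 16, 30, 33, 30, 16, 17, 16]
t=15: [56, 57, 56, 74, 76, 74, 56, 57, 56]
t=16: [24, 24, 24, 28, 28, 28, 24, 24, 24]
t=17: [74, 74, 74, 79, 79, 79, 74, 74, 74]
t=18: [32, 32, 32, 39, 39, 39, 32, 32, 32]
t=19: [92, 92, 92, 82, 82, 82, 92, 92, 92]
t=20: [78, 78, 78, 65, 65, 65, 78, 78, 78]
t=21: [34, 34, 34, 17, 17, 17, 34, 34, 34]
t=22: [82, 82, 82, 65, 65, 65, 82, 82, 82]
t=23: [44, 44, 44, 22, 22, 22, 44, 44, 44]
t=24: [61, 61, 61, 63, 63, 63, 61, 61, 61]
t=25: [7, 7, 7, 5, 5, 5, 7, 7, 7]
t=26: [19, 19, 19, 17, 17, 17, 19, 19, 19]
t=27: [55, 55, 55, 53, 53, 53, 55, 55, 55]
t=28: [28, 28, 28, 30, 30, 30, 28, 28, 28]
t=29: [85, 85, 85, 87, 87, 87, 85, 85, 85]
t=30: [64, 64, 64, 66, 66, 66, 64, 64, 64]
t=31: [1, 1, 1, 3, 3, 3, 1, 1, 1]
t=32: [4, 4, 4, 6, 6, 6, 4, 4, 4]
t=33: [13, 13, 13, 15, 15, 15, 13, 13, 13]
t=34: [40, 40, 40, 42, 42, 42, 40, 40, 40]
t=35: [70, 70, 70, 68, 68, 68, 70, 70, 70]
t=36: [16, 16, 16, 14, 14, 14, 16, 16, 16]
t=37: [46, 46, 46, 44, 44, 44, 46, 46, 46]
t=38: [55, 55, 55, 57, 57, 57, 55, 55, 55]
t=39: [25, 25, 25, 23, 23, 23, 25, 25, 25]
t=40: [73, 73, 73, 71, 71, 71, 73, 73, 73]
t=41: [25, 25, 25, 23, 23, 23, 25, 25, 25]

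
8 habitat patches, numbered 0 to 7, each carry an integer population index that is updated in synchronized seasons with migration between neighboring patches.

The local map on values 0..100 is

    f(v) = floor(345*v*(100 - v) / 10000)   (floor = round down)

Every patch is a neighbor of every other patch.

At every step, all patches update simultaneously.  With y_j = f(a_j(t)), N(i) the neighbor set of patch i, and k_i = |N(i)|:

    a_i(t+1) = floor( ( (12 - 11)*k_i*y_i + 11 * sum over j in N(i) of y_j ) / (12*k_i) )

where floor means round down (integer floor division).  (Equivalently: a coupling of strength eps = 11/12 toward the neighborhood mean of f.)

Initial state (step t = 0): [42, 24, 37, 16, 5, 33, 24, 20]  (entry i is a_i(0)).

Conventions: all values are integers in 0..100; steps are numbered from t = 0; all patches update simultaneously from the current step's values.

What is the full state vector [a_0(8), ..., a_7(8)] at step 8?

Answer: [86, 86, 86, 86, 86, 86, 86, 86]

Derivation:
t=0: [42, 24, 37, 16, 5, 33, 24, 20]
t=1: [58, 60, 59, 60, 62, 59, 60, 60]
t=2: [82, 82, 82, 82, 82, 82, 82, 82]
t=3: [50, 50, 50, 50, 50, 50, 50, 50]
t=4: [86, 86, 86, 86, 86, 86, 86, 86]
t=5: [41, 41, 41, 41, 41, 41, 41, 41]
t=6: [83, 83, 83, 83, 83, 83, 83, 83]
t=7: [48, 48, 48, 48, 48, 48, 48, 48]
t=8: [86, 86, 86, 86, 86, 86, 86, 86]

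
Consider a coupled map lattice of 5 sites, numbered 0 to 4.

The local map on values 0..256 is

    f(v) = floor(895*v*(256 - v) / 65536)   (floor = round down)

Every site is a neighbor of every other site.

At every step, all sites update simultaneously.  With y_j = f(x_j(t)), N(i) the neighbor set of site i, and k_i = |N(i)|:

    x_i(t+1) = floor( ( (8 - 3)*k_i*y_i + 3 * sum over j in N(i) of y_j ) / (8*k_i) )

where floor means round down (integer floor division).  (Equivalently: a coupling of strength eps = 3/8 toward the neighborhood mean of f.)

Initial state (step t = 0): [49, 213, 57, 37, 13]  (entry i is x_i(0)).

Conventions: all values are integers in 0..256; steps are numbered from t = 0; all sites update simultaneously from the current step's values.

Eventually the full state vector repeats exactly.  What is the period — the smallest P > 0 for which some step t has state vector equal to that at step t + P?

Simulating step by step:
t=0: [49, 213, 57, 37, 13]
t=1: [126, 119, 135, 111, 76]
t=2: [219, 218, 219, 216, 199]
t=3: [115, 116, 115, 118, 138]
t=4: [221, 221, 221, 221, 221]
t=5: [105, 105, 105, 105, 105]
t=6: [216, 216, 216, 216, 216]
t=7: [117, 117, 117, 117, 117]
t=8: [222, 222, 222, 222, 222]
t=9: [103, 103, 103, 103, 103]
t=10: [215, 215, 215, 215, 215]
t=11: [120, 120, 120, 120, 120]
t=12: [222, 222, 222, 222, 222]

Answer: 4
Key observation: The state at step 8, [222, 222, 222, 222, 222], reappears at step 12 — and no state repeats earlier — so the cycle the system enters has period 4.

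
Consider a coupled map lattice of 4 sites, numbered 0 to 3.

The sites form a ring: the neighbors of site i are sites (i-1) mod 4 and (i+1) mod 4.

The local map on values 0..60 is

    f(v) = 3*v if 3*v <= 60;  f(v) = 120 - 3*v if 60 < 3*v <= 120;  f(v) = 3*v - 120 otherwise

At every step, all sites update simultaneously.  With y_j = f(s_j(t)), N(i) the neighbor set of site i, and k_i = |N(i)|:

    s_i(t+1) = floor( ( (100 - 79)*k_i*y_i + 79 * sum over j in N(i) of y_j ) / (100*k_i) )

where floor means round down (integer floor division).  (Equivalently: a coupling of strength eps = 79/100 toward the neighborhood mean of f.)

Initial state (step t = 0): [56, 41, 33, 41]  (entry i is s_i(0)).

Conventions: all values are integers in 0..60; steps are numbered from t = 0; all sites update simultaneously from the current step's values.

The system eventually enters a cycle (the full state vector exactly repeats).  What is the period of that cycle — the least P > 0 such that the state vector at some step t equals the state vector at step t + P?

Answer: 4
Key observation: The state at step 33, [9, 9, 9, 9], reappears at step 37 — and no state repeats earlier — so the cycle the system enters has period 4.

Derivation:
t=0: [56, 41, 33, 41]
t=1: [12, 27, 6, 27]
t=2: [38, 29, 34, 29]
t=3: [27, 16, 29, 16]
t=4: [46, 38, 44, 38]
t=5: [8, 13, 7, 13]
t=6: [35, 25, 35, 25]
t=7: [38, 21, 38, 21]
t=8: [46, 16, 46, 16]
t=9: [41, 24, 41, 24]
t=10: [38, 12, 38, 12]
t=11: [29, 12, 29, 12]
t=12: [35, 33, 35, 33]
t=13: [19, 16, 19, 16]
t=14: [49, 55, 49, 55]
t=15: [41, 30, 41, 30]
t=16: [24, 8, 24, 8]
t=17: [29, 42, 29, 42]
t=18: [11, 27, 11, 27]
t=19: [37, 34, 37, 34]
t=20: [16, 10, 16, 10]
t=21: [33, 44, 33, 44]
t=22: [13, 19, 13, 19]
t=23: [53, 42, 53, 42]
t=24: [12, 32, 12, 32]
t=25: [26, 33, 26, 33]
t=26: [25, 37, 25, 37]
t=27: [16, 37, 16, 37]
t=28: [17, 39, 17, 39]
t=29: [13, 40, 13, 40]
t=30: [8, 30, 8, 30]
t=31: [28, 25, 28, 25]
t=32: [43, 37, 43, 37]
t=33: [9, 9, 9, 9]
t=34: [27, 27, 27, 27]
t=35: [39, 39, 39, 39]
t=36: [3, 3, 3, 3]
t=37: [9, 9, 9, 9]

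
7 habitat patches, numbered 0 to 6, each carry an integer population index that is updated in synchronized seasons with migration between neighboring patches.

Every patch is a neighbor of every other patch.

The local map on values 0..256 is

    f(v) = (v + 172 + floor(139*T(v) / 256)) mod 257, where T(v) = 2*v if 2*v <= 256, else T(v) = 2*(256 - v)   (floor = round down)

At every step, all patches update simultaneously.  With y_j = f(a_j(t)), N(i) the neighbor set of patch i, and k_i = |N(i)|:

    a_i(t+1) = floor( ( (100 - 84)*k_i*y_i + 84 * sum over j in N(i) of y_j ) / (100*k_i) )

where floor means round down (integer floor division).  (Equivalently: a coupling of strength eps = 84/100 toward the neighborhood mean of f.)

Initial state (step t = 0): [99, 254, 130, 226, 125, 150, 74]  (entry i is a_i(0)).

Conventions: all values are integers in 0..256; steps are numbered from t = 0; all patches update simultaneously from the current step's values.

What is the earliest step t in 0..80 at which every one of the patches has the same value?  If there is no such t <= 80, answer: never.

Simulating step by step:
t=0: [99, 254, 130, 226, 125, 150, 74]  (not all equal)
t=1: [152, 153, 153, 153, 153, 153, 151]  (not all equal)
t=2: [179, 179, 179, 179, 179, 179, 179]  (all equal)

Answer: 2
Key observation: Synchronization is absorbing here: once all patches are equal they stay equal, and step 2 is the first all-equal step.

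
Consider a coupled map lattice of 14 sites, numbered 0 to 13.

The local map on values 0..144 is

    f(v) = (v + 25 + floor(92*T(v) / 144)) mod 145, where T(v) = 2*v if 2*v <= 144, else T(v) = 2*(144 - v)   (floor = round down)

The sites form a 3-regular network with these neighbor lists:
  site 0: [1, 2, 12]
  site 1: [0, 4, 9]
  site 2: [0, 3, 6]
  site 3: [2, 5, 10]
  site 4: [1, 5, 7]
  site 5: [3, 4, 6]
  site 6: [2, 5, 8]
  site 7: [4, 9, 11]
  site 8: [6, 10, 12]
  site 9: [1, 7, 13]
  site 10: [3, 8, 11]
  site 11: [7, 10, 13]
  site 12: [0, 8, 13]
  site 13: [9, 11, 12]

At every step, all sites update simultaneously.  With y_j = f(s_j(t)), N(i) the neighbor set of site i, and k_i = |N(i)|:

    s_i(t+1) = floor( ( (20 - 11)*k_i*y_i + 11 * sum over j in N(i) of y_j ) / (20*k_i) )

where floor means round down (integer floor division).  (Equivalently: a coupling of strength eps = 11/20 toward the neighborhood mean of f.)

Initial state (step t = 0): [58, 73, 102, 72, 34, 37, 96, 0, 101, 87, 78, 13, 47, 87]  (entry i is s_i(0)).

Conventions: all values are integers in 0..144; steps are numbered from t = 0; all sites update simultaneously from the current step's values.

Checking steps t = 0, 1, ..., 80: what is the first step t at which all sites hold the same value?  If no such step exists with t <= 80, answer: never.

Simulating step by step:
t=0: [58, 73, 102, 72, 34, 37, 96, 0, 101, 87, 78, 13, 47, 87]  (not all equal)
t=1: [43, 47, 32, 53, 78, 82, 49, 47, 54, 37, 43, 43, 75, 58]  (not all equal)
t=2: [104, 109, 90, 47, 74, 51, 87, 109, 56, 99, 77, 103, 44, 55]  (not all equal)
t=3: [51, 35, 55, 100, 57, 102, 51, 35, 40, 29, 50, 30, 64, 38]  (not all equal)
t=4: [88, 90, 60, 48, 48, 49, 92, 82, 107, 99, 107, 106, 78, 88]  (not all equal)
t=5: [35, 55, 45, 94, 99, 117, 51, 55, 36, 38, 52, 36, 39, 38]  (not all equal)
t=6: [91, 48, 108, 71, 23, 53, 112, 48, 120, 72, 110, 95, 109, 110]  (not all equal)
t=7: [53, 89, 35, 30, 83, 27, 26, 89, 31, 74, 34, 53, 33, 35]  (not all equal)
t=8: [44, 32, 79, 95, 48, 78, 90, 32, 95, 52, 80, 44, 81, 73]  (not all equal)
t=9: [89, 117, 55, 39, 103, 57, 39, 117, 38, 107, 54, 89, 56, 76]  (not all equal)
t=10: [25, 33, 50, 53, 28, 51, 73, 33, 72, 34, 49, 31, 38, 33]  (not all equal)
t=11: [100, 94, 84, 76, 102, 87, 78, 97, 72, 100, 86, 104, 91, 101]  (not all equal)
t=12: [37, 36, 40, 40, 36, 39, 41, 36, 41, 36, 40, 36, 38, 35]  (not all equal)
t=13: [110, 107, 115, 115, 108, 113, 116, 107, 116, 106, 114, 108, 110, 106]  (not all equal)
t=14: [33, 33, 32, 32, 33, 32, 31, 34, 31, 34, 32, 33, 32, 33]  (not all equal)
t=15: [98, 100, 97, 97, 99, 97, 95, 101, 95, 101, 97, 99, 97, 99]  (not all equal)
t=16: [36, 35, 36, 37, 36, 36, 37, 35, 37, 35, 36, 36, 36, 36]  (not all equal)
t=17: [106, 105, 107, 107, 105, 107, 108, 105, 108, 104, 107, 106, 107, 106]  (not all equal)
t=18: [34, 34, 34, 34, 34, 34, 34, 34, 34, 34, 34, 34, 34, 34]  (all equal)

Answer: 18
Key observation: Synchronization is absorbing here: once all sites are equal they stay equal, and step 18 is the first all-equal step.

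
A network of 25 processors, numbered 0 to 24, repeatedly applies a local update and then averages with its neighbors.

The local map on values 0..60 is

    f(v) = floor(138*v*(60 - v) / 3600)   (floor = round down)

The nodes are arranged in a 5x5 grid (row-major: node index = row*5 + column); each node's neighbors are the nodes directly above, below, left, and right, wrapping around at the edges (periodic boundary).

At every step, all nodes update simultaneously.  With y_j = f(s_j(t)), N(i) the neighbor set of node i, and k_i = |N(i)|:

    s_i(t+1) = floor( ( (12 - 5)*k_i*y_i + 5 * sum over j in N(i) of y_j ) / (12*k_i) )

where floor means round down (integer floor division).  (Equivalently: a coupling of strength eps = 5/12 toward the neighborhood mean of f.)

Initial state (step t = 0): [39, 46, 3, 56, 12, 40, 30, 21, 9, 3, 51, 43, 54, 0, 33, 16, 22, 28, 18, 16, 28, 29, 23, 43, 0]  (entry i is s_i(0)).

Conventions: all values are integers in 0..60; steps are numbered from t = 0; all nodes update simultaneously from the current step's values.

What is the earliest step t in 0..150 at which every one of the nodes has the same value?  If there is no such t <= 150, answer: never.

Answer: never
Key observation: The state at step 4 reappears at step 6 — the system is in a cycle of period 2 from step 4 on.  No step 0..6 is synchronized, and the cycle repeats forever, so no step up to 150 (or ever) has all nodes equal.

Derivation:
t=0: [39, 46, 3, 56, 12, 40, 30, 21, 9, 3, 51, 43, 54, 0, 33, 16, 22, 28, 18, 16, 28, 29, 23, 43, 0]  (not all equal)
t=1: [29, 24, 13, 12, 17, 26, 31, 25, 14, 14, 22, 26, 16, 9, 24, 26, 31, 30, 25, 24, 29, 32, 29, 23, 11]  (not all equal)
t=2: [33, 32, 26, 23, 26, 32, 33, 30, 24, 26, 32, 32, 27, 22, 30, 33, 33, 33, 31, 31, 32, 33, 32, 30, 24]  (not all equal)
t=3: [33, 33, 33, 32, 33, 33, 34, 33, 32, 33, 34, 34, 33, 32, 33, 34, 34, 34, 33, 33, 33, 34, 33, 33, 33]  (not all equal)
t=4: [34, 33, 34, 34, 34, 33, 33, 33, 34, 34, 33, 33, 33, 34, 33, 33, 33, 33, 33, 33, 33, 33, 33, 34, 34]  (not all equal)
t=5: [33, 33, 33, 33, 33, 33, 34, 33, 33, 33, 34, 34, 33, 33, 33, 34, 34, 34, 33, 33, 33, 34, 33, 33, 33]  (not all equal)
t=6: [34, 33, 34, 34, 34, 33, 33, 33, 34, 34, 33, 33, 33, 34, 33, 33, 33, 33, 33, 33, 33, 33, 33, 34, 34]  (not all equal)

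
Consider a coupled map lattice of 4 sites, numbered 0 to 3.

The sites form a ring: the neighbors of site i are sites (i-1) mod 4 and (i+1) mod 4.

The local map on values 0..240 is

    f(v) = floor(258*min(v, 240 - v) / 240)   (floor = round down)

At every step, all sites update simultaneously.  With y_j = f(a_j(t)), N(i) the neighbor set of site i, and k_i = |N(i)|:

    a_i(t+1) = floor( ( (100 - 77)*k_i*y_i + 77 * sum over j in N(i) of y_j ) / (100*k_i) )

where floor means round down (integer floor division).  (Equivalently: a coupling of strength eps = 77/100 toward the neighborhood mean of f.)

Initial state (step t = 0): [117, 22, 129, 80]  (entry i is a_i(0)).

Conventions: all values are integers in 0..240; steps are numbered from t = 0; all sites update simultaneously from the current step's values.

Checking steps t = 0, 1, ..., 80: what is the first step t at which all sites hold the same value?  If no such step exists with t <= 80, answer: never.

Answer: 7
Key observation: Synchronization is absorbing here: once all sites are equal they stay equal, and step 7 is the first all-equal step.

Derivation:
t=0: [117, 22, 129, 80]  (not all equal)
t=1: [70, 99, 69, 113]  (not all equal)
t=2: [104, 81, 104, 85]  (not all equal)
t=3: [94, 105, 94, 106]  (not all equal)
t=4: [109, 103, 109, 103]  (not all equal)
t=5: [111, 115, 111, 115]  (not all equal)
t=6: [122, 119, 122, 119]  (not all equal)
t=7: [126, 126, 126, 126]  (all equal)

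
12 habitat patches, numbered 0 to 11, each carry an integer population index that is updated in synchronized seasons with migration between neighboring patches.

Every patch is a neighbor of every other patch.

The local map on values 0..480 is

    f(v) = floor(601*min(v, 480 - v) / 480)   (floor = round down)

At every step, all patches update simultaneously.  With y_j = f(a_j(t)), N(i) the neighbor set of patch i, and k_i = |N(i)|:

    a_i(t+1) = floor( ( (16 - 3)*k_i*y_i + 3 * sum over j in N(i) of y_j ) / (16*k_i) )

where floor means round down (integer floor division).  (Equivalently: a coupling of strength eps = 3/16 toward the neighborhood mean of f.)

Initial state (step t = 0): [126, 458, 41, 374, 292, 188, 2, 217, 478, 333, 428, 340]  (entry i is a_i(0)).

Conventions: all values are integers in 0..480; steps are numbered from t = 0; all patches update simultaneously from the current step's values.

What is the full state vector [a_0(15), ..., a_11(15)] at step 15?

Answer: [265, 273, 253, 284, 277, 277, 292, 252, 292, 245, 244, 252]

Derivation:
t=0: [126, 458, 41, 374, 292, 188, 2, 217, 478, 333, 428, 340]
t=1: [151, 47, 66, 131, 213, 213, 27, 241, 27, 172, 77, 165]
t=2: [182, 78, 97, 162, 244, 244, 58, 270, 58, 203, 108, 196]
t=3: [219, 115, 135, 199, 273, 273, 96, 247, 96, 240, 146, 233]
t=4: [263, 159, 179, 243, 251, 251, 140, 276, 140, 283, 190, 276]
t=5: [265, 207, 227, 284, 277, 277, 188, 252, 188, 245, 238, 252]
t=6: [268, 260, 280, 249, 256, 256, 241, 281, 241, 288, 290, 281]
t=7: [265, 273, 253, 284, 277, 277, 292, 252, 292, 245, 243, 252]
t=8: [268, 260, 280, 249, 256, 256, 241, 281, 241, 288, 289, 281]
t=9: [265, 273, 253, 284, 277, 277, 292, 252, 292, 245, 244, 252]
t=10: [268, 260, 280, 249, 256, 256, 241, 281, 241, 288, 289, 281]
t=11: [265, 273, 253, 284, 277, 277, 292, 252, 292, 245, 244, 252]
t=12: [268, 260, 280, 249, 256, 256, 241, 281, 241, 288, 289, 281]
t=13: [265, 273, 253, 284, 277, 277, 292, 252, 292, 245, 244, 252]
t=14: [268, 260, 280, 249, 256, 256, 241, 281, 241, 288, 289, 281]
t=15: [265, 273, 253, 284, 277, 277, 292, 252, 292, 245, 244, 252]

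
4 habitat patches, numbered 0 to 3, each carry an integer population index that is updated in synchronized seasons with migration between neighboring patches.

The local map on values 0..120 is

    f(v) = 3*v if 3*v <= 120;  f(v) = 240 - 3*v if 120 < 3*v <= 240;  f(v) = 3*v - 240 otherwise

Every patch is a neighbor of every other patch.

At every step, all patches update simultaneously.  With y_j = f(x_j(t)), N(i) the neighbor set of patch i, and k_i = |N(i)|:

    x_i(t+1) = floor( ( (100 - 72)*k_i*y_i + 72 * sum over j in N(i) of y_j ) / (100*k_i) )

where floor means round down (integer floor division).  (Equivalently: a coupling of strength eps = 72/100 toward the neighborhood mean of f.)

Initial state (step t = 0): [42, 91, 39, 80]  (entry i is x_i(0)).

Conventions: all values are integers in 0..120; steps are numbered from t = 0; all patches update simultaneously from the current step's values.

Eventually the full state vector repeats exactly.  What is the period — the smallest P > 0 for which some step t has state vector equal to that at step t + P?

Answer: 4
Key observation: The state at step 3, [111, 111, 111, 111], reappears at step 7 — and no state repeats earlier — so the cycle the system enters has period 4.

Derivation:
t=0: [42, 91, 39, 80]
t=1: [67, 64, 68, 63]
t=2: [43, 43, 43, 43]
t=3: [111, 111, 111, 111]
t=4: [93, 93, 93, 93]
t=5: [39, 39, 39, 39]
t=6: [117, 117, 117, 117]
t=7: [111, 111, 111, 111]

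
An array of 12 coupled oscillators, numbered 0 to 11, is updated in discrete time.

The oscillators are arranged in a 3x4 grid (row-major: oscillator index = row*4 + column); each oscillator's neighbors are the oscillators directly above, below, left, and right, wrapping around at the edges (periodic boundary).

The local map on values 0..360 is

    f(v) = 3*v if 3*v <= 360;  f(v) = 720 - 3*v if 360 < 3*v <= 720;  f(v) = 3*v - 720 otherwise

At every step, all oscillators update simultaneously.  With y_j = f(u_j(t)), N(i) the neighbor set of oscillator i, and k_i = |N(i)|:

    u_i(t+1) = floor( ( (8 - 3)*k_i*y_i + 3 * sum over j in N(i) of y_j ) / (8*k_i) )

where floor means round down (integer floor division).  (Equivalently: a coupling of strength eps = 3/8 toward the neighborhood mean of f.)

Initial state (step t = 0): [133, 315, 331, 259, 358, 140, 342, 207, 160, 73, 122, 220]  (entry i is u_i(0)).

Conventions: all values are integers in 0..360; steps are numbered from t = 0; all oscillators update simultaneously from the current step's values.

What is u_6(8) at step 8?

Simulating step by step:
t=0: [133, 315, 331, 259, 358, 140, 342, 207, 160, 73, 122, 220]
t=1: [282, 244, 258, 106, 311, 291, 287, 134, 239, 241, 301, 107]
t=2: [129, 39, 95, 275, 189, 130, 154, 291, 64, 34, 163, 277]
t=3: [261, 171, 244, 148, 190, 265, 254, 154, 185, 145, 215, 133]
t=4: [114, 170, 63, 233, 146, 111, 65, 235, 179, 227, 108, 273]
t=5: [279, 215, 188, 73, 258, 276, 202, 65, 185, 122, 251, 112]
t=6: [121, 115, 138, 212, 88, 123, 117, 189, 183, 256, 110, 267]
t=7: [304, 315, 295, 136, 261, 313, 326, 168, 177, 142, 279, 119]
t=8: [193, 222, 188, 282, 115, 215, 228, 227, 203, 254, 173, 301]

Answer: u_6(8) = 228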